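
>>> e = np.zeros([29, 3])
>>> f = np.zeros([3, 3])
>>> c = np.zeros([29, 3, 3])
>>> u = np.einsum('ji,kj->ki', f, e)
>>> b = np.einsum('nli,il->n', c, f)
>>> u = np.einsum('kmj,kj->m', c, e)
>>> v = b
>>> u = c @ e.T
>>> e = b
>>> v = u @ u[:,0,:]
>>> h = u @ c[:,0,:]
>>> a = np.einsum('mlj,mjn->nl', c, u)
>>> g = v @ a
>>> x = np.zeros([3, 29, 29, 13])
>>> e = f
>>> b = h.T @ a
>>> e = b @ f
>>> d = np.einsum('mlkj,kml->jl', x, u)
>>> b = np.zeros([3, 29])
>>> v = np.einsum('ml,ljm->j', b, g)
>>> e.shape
(3, 3, 3)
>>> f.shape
(3, 3)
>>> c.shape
(29, 3, 3)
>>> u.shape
(29, 3, 29)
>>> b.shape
(3, 29)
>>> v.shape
(3,)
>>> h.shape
(29, 3, 3)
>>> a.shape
(29, 3)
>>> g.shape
(29, 3, 3)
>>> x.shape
(3, 29, 29, 13)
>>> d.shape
(13, 29)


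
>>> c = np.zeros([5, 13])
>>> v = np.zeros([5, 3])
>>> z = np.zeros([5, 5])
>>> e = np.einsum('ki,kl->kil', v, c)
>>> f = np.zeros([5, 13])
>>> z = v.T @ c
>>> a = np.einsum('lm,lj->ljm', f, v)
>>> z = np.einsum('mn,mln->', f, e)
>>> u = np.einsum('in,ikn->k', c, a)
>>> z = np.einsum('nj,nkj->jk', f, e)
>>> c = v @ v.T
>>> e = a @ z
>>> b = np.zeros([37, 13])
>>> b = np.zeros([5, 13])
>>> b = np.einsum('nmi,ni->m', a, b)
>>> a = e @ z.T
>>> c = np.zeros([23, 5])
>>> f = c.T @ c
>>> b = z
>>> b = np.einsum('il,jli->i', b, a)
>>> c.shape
(23, 5)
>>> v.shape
(5, 3)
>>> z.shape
(13, 3)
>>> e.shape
(5, 3, 3)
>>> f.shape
(5, 5)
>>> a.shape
(5, 3, 13)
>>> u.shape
(3,)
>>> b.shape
(13,)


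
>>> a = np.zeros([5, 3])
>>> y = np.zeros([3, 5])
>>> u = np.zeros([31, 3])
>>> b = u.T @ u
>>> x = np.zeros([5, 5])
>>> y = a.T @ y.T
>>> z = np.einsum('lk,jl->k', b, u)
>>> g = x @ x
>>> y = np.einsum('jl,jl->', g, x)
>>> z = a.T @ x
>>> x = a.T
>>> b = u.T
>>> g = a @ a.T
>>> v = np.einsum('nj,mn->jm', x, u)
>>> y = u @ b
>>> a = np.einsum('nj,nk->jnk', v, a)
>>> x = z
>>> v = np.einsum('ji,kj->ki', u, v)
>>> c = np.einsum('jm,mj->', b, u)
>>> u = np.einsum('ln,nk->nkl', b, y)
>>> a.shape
(31, 5, 3)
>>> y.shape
(31, 31)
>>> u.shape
(31, 31, 3)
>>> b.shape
(3, 31)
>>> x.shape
(3, 5)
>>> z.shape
(3, 5)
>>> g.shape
(5, 5)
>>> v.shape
(5, 3)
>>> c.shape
()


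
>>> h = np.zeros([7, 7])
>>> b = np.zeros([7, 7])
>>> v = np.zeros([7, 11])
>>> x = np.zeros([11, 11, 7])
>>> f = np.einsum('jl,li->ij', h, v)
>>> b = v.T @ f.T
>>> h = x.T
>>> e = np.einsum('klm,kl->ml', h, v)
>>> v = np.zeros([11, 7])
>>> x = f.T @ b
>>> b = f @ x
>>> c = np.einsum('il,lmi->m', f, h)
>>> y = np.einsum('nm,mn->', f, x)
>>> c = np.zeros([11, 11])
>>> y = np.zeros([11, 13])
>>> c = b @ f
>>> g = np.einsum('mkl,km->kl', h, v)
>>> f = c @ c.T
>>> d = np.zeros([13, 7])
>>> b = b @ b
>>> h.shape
(7, 11, 11)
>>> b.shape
(11, 11)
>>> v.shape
(11, 7)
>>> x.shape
(7, 11)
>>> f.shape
(11, 11)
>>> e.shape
(11, 11)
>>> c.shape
(11, 7)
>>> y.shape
(11, 13)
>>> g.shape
(11, 11)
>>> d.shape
(13, 7)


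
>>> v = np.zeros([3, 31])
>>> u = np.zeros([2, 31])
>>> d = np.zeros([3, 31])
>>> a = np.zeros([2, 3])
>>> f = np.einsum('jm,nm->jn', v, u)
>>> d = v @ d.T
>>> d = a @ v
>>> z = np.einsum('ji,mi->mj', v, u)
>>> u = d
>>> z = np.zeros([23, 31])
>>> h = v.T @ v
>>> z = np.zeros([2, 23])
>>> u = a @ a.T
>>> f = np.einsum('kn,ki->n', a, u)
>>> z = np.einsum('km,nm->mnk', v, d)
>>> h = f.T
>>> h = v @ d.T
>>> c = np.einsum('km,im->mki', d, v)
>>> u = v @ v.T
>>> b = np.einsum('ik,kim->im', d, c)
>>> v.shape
(3, 31)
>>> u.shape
(3, 3)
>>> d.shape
(2, 31)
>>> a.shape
(2, 3)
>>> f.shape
(3,)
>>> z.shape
(31, 2, 3)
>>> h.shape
(3, 2)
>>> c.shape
(31, 2, 3)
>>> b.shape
(2, 3)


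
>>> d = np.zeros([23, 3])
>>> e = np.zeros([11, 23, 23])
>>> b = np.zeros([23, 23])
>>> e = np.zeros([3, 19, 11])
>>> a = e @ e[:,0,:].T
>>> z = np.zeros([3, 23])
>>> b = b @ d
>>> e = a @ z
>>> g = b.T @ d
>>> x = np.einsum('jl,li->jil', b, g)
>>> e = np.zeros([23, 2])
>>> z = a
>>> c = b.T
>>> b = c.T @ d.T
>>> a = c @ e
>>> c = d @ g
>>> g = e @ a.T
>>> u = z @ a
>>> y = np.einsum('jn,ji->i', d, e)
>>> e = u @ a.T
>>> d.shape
(23, 3)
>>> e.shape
(3, 19, 3)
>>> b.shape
(23, 23)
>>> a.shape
(3, 2)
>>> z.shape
(3, 19, 3)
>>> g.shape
(23, 3)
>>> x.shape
(23, 3, 3)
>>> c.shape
(23, 3)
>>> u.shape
(3, 19, 2)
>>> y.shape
(2,)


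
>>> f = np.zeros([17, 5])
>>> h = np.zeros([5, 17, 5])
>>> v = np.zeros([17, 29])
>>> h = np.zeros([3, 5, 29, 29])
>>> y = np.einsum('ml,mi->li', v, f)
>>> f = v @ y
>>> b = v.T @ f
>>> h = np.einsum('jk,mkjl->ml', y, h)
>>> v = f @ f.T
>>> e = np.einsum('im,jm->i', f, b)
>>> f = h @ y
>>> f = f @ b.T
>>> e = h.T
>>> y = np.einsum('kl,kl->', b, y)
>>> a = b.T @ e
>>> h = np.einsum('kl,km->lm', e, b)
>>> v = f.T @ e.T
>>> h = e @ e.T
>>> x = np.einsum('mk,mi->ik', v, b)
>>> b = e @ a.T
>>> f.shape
(3, 29)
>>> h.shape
(29, 29)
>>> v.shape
(29, 29)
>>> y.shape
()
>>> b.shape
(29, 5)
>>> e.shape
(29, 3)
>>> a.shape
(5, 3)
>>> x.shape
(5, 29)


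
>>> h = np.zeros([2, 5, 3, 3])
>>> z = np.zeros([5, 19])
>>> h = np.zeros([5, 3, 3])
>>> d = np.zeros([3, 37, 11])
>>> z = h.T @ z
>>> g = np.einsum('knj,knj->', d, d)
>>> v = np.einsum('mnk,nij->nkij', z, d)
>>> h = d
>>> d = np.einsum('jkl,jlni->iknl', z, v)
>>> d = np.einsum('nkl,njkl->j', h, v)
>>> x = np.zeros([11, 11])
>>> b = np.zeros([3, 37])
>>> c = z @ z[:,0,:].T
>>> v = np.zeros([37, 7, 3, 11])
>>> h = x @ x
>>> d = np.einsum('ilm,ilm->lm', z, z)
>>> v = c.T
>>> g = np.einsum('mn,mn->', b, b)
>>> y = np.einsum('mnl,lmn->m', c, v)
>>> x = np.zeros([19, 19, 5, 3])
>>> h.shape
(11, 11)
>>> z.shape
(3, 3, 19)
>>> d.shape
(3, 19)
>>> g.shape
()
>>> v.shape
(3, 3, 3)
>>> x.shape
(19, 19, 5, 3)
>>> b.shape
(3, 37)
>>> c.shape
(3, 3, 3)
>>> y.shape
(3,)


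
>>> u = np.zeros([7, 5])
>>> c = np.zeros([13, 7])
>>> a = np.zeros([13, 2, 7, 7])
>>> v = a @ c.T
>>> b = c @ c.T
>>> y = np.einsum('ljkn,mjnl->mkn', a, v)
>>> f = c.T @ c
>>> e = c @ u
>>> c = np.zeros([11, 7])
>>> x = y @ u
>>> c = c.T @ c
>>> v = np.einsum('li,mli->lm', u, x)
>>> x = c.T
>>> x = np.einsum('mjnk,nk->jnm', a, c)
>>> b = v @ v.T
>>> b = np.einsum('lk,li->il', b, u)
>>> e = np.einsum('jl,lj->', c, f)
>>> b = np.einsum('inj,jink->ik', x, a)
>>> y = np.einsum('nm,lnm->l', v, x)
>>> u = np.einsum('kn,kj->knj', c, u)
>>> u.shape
(7, 7, 5)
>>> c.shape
(7, 7)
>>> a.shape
(13, 2, 7, 7)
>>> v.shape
(7, 13)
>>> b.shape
(2, 7)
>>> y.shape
(2,)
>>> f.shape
(7, 7)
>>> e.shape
()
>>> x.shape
(2, 7, 13)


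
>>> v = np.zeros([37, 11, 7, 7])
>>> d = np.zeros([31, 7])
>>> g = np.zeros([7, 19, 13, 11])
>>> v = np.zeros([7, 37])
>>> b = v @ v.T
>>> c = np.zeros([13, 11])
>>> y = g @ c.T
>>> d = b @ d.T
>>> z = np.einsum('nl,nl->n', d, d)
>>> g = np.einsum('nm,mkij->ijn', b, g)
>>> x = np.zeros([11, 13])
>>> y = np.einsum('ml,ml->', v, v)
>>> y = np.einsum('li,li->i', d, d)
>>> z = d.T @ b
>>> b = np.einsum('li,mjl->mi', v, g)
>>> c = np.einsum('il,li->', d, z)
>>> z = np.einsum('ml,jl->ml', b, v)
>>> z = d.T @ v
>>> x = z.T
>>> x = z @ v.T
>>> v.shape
(7, 37)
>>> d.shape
(7, 31)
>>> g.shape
(13, 11, 7)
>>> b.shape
(13, 37)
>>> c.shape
()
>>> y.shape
(31,)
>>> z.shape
(31, 37)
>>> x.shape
(31, 7)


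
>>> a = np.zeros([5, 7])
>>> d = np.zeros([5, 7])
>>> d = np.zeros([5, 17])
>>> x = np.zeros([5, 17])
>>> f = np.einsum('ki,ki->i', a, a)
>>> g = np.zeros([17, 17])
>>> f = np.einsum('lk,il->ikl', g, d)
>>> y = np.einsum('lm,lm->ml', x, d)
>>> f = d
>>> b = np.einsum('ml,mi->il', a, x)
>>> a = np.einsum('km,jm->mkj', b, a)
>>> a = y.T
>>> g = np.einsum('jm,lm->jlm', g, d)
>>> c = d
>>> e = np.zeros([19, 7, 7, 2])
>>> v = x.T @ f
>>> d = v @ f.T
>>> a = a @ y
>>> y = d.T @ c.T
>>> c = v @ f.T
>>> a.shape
(5, 5)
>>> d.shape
(17, 5)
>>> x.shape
(5, 17)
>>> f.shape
(5, 17)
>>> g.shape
(17, 5, 17)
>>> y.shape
(5, 5)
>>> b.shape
(17, 7)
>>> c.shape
(17, 5)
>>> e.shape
(19, 7, 7, 2)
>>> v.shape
(17, 17)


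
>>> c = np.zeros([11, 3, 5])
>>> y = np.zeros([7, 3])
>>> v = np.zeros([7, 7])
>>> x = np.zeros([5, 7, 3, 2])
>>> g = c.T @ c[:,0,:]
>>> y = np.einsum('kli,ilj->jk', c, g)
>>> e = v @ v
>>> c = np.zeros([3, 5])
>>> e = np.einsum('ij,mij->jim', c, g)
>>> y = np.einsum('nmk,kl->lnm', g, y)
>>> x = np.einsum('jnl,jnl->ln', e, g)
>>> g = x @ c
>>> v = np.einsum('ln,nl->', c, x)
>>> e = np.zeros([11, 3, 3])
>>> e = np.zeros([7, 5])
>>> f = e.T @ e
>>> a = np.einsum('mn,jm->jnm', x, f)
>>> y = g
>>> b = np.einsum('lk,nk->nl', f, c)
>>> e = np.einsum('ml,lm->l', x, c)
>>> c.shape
(3, 5)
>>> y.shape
(5, 5)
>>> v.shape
()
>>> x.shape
(5, 3)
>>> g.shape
(5, 5)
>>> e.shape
(3,)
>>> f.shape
(5, 5)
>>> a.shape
(5, 3, 5)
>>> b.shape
(3, 5)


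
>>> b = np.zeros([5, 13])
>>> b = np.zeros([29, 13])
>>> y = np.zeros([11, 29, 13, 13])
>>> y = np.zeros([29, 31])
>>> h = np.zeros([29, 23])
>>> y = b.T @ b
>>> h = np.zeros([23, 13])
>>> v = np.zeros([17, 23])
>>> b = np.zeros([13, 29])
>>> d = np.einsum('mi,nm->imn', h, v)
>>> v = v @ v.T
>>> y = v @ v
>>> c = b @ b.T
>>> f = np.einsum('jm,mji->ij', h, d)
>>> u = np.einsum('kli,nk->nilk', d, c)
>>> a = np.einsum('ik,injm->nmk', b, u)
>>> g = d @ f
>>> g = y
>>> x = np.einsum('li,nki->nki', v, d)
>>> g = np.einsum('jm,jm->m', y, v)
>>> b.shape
(13, 29)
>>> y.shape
(17, 17)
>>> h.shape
(23, 13)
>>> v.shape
(17, 17)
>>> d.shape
(13, 23, 17)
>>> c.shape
(13, 13)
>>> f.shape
(17, 23)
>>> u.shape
(13, 17, 23, 13)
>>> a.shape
(17, 13, 29)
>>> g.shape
(17,)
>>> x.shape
(13, 23, 17)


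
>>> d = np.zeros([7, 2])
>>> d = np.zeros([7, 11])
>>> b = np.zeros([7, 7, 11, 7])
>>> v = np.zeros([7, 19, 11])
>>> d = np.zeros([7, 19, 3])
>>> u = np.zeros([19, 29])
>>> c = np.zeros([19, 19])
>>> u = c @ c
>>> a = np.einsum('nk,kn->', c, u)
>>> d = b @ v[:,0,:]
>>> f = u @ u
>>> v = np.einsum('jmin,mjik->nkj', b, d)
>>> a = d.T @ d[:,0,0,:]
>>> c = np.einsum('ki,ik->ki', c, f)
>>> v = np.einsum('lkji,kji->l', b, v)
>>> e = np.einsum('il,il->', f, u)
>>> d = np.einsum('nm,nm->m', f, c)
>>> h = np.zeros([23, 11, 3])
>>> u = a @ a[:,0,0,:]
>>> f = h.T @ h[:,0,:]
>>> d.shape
(19,)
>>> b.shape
(7, 7, 11, 7)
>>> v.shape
(7,)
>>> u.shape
(11, 11, 7, 11)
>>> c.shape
(19, 19)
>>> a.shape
(11, 11, 7, 11)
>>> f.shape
(3, 11, 3)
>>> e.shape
()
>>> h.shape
(23, 11, 3)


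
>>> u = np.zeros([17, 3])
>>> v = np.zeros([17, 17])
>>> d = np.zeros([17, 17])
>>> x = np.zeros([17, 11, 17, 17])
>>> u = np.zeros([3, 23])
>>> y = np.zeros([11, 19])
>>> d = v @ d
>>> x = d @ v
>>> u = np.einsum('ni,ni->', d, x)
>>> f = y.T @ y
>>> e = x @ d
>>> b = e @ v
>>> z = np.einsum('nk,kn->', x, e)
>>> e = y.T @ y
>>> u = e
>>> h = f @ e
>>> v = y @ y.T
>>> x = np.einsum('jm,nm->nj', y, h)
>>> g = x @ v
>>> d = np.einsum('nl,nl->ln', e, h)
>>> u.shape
(19, 19)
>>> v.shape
(11, 11)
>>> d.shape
(19, 19)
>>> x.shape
(19, 11)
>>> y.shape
(11, 19)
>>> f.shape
(19, 19)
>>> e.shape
(19, 19)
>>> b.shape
(17, 17)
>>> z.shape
()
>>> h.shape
(19, 19)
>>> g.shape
(19, 11)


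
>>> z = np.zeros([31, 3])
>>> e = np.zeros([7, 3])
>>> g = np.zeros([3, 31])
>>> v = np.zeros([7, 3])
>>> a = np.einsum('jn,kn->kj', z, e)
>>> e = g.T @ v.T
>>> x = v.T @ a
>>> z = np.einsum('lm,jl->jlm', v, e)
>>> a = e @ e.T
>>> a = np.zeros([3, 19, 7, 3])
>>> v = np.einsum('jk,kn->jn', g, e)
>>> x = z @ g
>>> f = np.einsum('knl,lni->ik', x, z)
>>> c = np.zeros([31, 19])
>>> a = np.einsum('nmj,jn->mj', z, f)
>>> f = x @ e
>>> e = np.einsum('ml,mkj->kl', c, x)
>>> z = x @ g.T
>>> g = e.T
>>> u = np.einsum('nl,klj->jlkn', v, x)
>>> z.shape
(31, 7, 3)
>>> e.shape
(7, 19)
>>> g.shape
(19, 7)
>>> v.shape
(3, 7)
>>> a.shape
(7, 3)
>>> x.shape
(31, 7, 31)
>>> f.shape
(31, 7, 7)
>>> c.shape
(31, 19)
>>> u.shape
(31, 7, 31, 3)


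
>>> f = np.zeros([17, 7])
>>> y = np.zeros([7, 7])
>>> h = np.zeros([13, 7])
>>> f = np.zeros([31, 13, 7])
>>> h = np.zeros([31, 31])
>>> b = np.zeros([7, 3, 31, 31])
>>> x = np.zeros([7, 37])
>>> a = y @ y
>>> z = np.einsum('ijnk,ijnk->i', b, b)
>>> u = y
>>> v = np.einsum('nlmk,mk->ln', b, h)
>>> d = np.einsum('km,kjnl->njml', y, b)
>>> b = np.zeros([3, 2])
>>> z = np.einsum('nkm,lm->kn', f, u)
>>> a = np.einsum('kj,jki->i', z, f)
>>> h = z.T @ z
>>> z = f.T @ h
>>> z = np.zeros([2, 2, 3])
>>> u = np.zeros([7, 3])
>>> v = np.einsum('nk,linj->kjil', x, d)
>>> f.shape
(31, 13, 7)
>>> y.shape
(7, 7)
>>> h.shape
(31, 31)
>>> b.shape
(3, 2)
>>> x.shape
(7, 37)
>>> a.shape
(7,)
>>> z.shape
(2, 2, 3)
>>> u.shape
(7, 3)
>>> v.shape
(37, 31, 3, 31)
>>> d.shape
(31, 3, 7, 31)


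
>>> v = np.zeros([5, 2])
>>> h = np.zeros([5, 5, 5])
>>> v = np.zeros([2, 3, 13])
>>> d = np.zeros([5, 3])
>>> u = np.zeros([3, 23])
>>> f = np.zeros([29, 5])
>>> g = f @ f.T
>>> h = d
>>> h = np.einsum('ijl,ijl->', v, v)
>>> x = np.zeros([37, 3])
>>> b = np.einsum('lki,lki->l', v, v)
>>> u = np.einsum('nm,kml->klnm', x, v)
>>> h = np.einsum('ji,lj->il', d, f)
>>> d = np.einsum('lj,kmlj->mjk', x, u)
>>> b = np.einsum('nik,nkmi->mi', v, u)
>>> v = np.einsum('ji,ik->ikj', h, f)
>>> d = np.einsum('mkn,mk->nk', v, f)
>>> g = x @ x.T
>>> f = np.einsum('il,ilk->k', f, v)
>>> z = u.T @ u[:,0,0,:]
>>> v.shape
(29, 5, 3)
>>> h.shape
(3, 29)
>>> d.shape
(3, 5)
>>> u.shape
(2, 13, 37, 3)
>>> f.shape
(3,)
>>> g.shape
(37, 37)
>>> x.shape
(37, 3)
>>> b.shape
(37, 3)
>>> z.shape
(3, 37, 13, 3)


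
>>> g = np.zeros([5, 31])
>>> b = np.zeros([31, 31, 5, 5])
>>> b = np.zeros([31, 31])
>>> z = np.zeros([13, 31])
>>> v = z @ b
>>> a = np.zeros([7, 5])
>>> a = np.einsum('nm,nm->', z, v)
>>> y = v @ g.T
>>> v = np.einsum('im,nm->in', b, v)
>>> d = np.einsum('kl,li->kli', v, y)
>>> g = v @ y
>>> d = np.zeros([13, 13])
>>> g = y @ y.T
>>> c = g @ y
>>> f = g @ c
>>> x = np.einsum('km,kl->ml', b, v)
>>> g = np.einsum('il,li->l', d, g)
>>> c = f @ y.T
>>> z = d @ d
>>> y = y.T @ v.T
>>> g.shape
(13,)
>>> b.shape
(31, 31)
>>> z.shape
(13, 13)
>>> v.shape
(31, 13)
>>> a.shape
()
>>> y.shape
(5, 31)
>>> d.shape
(13, 13)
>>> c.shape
(13, 13)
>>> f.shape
(13, 5)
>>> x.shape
(31, 13)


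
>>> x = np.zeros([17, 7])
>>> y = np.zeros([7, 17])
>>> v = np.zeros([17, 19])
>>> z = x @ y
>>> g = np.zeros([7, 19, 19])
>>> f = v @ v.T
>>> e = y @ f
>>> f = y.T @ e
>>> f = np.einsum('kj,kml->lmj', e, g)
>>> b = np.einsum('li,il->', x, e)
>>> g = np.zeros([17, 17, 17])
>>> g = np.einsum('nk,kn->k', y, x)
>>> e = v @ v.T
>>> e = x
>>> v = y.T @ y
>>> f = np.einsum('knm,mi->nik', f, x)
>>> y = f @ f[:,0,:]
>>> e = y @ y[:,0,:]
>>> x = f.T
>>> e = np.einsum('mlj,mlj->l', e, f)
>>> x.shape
(19, 7, 19)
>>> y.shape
(19, 7, 19)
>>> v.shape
(17, 17)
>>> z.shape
(17, 17)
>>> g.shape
(17,)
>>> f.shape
(19, 7, 19)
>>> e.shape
(7,)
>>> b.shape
()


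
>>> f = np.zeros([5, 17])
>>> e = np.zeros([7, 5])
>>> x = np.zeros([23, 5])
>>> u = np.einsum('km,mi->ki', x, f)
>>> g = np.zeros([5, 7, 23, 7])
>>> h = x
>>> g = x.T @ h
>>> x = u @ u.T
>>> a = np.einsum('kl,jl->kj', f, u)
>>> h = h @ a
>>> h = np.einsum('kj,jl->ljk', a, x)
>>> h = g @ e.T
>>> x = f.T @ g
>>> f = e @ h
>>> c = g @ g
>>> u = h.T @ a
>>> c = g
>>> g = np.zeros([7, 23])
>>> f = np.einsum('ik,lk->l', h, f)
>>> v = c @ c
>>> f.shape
(7,)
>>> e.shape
(7, 5)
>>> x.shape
(17, 5)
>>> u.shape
(7, 23)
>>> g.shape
(7, 23)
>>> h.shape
(5, 7)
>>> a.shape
(5, 23)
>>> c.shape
(5, 5)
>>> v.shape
(5, 5)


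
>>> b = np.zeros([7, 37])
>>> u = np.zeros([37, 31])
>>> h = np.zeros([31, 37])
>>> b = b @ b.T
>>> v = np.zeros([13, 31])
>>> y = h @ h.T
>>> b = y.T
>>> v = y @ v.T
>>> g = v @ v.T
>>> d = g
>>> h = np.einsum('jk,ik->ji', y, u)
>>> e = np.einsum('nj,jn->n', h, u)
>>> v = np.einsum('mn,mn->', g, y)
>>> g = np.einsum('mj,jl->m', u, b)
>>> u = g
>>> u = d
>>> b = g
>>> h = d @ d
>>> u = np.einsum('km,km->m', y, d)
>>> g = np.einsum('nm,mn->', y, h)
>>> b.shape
(37,)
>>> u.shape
(31,)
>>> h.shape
(31, 31)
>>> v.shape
()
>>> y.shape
(31, 31)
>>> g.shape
()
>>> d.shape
(31, 31)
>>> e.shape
(31,)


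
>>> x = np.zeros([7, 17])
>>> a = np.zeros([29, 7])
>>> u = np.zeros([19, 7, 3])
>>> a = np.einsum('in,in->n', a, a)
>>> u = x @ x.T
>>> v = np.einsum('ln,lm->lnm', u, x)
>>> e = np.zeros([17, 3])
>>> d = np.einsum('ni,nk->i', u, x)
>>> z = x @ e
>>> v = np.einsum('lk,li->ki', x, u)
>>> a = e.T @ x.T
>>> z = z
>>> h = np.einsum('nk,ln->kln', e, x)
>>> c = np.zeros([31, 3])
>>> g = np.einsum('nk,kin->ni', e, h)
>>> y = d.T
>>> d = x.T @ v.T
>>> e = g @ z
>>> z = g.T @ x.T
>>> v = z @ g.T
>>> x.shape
(7, 17)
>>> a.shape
(3, 7)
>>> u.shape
(7, 7)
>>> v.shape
(7, 17)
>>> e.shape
(17, 3)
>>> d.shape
(17, 17)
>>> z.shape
(7, 7)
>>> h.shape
(3, 7, 17)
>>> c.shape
(31, 3)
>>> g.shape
(17, 7)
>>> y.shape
(7,)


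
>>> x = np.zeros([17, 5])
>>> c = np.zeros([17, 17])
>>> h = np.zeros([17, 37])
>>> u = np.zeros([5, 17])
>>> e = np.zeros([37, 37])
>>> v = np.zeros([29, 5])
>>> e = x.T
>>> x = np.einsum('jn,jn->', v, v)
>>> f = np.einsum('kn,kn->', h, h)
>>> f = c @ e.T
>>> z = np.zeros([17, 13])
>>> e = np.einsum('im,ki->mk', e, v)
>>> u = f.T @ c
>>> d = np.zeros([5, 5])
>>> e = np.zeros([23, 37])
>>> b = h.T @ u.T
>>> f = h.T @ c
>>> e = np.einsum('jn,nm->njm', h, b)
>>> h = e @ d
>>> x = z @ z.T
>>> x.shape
(17, 17)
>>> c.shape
(17, 17)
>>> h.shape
(37, 17, 5)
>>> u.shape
(5, 17)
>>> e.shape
(37, 17, 5)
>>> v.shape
(29, 5)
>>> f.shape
(37, 17)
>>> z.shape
(17, 13)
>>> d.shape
(5, 5)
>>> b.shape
(37, 5)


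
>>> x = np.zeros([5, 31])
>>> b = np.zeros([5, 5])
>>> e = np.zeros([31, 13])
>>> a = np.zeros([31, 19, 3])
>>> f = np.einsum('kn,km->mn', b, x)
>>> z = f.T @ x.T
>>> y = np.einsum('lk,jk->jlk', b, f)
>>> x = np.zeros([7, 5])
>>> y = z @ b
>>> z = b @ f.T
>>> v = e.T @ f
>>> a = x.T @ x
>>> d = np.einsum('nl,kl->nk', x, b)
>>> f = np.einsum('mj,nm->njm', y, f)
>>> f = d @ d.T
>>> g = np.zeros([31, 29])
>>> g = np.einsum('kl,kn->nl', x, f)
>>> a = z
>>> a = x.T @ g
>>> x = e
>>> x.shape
(31, 13)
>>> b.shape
(5, 5)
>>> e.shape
(31, 13)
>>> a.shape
(5, 5)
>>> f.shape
(7, 7)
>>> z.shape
(5, 31)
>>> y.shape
(5, 5)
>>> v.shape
(13, 5)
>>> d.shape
(7, 5)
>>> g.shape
(7, 5)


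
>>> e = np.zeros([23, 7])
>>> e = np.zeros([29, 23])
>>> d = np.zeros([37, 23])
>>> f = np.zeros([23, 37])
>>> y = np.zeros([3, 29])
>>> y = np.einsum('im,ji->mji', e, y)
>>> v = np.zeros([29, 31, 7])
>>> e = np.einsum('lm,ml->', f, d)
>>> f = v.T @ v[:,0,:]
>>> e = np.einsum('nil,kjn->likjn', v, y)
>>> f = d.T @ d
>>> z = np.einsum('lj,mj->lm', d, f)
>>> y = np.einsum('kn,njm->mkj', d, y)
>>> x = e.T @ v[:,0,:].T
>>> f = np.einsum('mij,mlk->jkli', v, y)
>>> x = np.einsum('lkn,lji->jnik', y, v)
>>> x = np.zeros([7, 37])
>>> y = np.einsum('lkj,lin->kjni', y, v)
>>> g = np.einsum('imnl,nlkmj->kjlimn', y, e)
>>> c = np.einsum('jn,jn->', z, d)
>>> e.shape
(7, 31, 23, 3, 29)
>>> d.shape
(37, 23)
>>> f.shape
(7, 3, 37, 31)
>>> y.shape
(37, 3, 7, 31)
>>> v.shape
(29, 31, 7)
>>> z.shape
(37, 23)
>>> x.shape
(7, 37)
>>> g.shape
(23, 29, 31, 37, 3, 7)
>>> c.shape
()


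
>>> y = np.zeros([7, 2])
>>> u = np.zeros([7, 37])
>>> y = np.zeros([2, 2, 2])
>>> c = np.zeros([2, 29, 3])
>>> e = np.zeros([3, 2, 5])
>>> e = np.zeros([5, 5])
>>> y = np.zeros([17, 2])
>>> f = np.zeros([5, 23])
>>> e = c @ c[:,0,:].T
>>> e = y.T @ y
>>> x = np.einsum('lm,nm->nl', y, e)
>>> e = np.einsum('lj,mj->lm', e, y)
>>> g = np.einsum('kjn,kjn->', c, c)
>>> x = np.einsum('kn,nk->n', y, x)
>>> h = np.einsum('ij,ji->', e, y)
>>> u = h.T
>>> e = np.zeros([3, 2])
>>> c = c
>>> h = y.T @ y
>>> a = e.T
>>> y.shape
(17, 2)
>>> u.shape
()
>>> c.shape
(2, 29, 3)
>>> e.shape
(3, 2)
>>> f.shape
(5, 23)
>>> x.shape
(2,)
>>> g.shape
()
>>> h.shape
(2, 2)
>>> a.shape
(2, 3)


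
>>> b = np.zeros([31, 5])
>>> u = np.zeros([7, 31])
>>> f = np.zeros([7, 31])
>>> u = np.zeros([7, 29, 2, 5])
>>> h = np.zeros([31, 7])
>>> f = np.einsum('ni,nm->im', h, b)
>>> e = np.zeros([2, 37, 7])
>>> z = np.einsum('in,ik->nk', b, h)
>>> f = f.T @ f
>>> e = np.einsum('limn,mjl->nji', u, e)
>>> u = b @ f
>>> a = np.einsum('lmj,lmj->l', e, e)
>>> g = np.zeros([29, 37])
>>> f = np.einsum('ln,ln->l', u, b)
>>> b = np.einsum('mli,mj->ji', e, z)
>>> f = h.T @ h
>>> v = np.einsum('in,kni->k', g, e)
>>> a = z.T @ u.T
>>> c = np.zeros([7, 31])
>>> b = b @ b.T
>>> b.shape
(7, 7)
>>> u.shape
(31, 5)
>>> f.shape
(7, 7)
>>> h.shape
(31, 7)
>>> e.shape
(5, 37, 29)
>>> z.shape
(5, 7)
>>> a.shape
(7, 31)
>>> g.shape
(29, 37)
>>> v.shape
(5,)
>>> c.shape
(7, 31)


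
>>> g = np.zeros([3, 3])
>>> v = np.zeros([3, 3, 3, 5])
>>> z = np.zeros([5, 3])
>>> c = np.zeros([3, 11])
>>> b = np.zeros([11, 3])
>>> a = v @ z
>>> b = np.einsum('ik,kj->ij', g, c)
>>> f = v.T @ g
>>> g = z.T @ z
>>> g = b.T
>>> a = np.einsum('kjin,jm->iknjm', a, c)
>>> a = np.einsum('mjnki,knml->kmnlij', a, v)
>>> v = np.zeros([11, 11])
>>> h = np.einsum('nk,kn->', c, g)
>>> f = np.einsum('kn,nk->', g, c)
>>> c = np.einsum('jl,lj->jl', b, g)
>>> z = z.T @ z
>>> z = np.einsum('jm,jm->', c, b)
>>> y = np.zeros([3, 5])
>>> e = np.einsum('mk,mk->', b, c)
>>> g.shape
(11, 3)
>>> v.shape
(11, 11)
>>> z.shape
()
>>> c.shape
(3, 11)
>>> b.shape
(3, 11)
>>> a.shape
(3, 3, 3, 5, 11, 3)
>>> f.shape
()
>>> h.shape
()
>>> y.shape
(3, 5)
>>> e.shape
()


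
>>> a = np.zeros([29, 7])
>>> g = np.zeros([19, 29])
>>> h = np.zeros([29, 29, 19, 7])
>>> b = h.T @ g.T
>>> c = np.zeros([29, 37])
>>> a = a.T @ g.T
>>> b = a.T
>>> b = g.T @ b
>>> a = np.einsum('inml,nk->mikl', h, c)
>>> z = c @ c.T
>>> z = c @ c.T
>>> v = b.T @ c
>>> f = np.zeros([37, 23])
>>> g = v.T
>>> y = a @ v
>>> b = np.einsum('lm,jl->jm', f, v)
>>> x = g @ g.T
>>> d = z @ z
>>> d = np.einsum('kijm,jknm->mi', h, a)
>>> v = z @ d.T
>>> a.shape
(19, 29, 37, 7)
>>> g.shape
(37, 7)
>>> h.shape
(29, 29, 19, 7)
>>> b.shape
(7, 23)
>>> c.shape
(29, 37)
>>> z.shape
(29, 29)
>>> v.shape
(29, 7)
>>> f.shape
(37, 23)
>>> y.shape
(19, 29, 37, 37)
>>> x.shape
(37, 37)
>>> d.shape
(7, 29)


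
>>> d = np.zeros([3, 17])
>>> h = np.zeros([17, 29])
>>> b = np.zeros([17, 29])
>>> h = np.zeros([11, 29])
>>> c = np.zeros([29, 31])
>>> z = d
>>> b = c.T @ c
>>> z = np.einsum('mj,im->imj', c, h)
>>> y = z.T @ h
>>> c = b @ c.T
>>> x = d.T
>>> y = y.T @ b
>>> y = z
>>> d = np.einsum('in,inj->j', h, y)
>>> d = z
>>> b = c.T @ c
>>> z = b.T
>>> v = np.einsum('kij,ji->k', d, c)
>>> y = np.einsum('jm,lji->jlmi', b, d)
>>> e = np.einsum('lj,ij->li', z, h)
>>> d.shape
(11, 29, 31)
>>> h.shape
(11, 29)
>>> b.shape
(29, 29)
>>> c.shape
(31, 29)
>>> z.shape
(29, 29)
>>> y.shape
(29, 11, 29, 31)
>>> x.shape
(17, 3)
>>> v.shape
(11,)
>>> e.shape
(29, 11)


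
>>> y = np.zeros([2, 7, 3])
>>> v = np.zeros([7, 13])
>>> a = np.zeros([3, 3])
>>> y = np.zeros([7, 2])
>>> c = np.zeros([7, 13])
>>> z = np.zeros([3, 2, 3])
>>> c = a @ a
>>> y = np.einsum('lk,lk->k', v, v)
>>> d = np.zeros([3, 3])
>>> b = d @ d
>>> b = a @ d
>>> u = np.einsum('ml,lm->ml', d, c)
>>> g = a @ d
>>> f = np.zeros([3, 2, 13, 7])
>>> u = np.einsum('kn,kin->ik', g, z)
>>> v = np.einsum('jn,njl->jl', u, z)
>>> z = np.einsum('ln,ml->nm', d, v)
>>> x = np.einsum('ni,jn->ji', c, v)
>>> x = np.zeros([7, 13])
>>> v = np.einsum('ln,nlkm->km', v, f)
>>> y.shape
(13,)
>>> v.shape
(13, 7)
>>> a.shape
(3, 3)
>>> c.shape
(3, 3)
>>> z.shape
(3, 2)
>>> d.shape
(3, 3)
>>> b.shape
(3, 3)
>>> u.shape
(2, 3)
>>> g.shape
(3, 3)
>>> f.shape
(3, 2, 13, 7)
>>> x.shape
(7, 13)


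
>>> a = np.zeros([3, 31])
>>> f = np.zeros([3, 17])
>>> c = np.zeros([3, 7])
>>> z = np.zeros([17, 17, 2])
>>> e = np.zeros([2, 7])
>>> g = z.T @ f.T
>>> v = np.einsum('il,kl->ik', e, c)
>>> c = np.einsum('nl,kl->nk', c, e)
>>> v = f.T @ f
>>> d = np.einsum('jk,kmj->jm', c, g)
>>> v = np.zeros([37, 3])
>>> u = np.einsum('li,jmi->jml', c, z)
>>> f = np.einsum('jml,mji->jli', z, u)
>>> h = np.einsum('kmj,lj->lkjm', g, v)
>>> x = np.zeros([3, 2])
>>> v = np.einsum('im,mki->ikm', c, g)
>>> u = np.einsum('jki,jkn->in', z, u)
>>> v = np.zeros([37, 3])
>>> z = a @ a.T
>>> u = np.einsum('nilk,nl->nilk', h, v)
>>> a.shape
(3, 31)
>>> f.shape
(17, 2, 3)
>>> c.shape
(3, 2)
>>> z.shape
(3, 3)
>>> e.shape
(2, 7)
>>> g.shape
(2, 17, 3)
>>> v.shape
(37, 3)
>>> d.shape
(3, 17)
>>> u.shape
(37, 2, 3, 17)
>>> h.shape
(37, 2, 3, 17)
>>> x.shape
(3, 2)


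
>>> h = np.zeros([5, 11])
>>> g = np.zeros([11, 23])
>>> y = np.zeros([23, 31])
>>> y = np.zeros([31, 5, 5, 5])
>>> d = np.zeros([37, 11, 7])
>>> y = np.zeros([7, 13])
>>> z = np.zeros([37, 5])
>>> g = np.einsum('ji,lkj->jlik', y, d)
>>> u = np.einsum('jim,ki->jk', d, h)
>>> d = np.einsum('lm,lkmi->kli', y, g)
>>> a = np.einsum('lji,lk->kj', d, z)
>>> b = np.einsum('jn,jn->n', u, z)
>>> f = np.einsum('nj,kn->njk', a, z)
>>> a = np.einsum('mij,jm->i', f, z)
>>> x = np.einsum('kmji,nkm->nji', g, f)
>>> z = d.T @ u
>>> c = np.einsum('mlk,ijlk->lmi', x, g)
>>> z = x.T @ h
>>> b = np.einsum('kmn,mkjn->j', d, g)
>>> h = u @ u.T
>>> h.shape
(37, 37)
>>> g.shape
(7, 37, 13, 11)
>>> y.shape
(7, 13)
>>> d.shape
(37, 7, 11)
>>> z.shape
(11, 13, 11)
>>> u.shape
(37, 5)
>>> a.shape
(7,)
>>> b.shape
(13,)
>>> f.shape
(5, 7, 37)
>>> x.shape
(5, 13, 11)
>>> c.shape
(13, 5, 7)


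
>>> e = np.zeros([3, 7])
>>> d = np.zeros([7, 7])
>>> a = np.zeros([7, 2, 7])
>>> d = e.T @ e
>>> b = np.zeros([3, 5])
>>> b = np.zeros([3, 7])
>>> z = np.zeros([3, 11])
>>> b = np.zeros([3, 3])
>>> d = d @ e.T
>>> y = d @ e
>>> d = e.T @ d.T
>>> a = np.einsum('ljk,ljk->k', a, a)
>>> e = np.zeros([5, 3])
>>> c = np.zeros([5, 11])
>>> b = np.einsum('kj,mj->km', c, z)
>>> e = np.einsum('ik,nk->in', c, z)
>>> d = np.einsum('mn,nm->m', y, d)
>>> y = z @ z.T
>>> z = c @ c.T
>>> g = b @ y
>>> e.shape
(5, 3)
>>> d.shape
(7,)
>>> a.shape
(7,)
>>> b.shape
(5, 3)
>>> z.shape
(5, 5)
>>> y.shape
(3, 3)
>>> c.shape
(5, 11)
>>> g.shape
(5, 3)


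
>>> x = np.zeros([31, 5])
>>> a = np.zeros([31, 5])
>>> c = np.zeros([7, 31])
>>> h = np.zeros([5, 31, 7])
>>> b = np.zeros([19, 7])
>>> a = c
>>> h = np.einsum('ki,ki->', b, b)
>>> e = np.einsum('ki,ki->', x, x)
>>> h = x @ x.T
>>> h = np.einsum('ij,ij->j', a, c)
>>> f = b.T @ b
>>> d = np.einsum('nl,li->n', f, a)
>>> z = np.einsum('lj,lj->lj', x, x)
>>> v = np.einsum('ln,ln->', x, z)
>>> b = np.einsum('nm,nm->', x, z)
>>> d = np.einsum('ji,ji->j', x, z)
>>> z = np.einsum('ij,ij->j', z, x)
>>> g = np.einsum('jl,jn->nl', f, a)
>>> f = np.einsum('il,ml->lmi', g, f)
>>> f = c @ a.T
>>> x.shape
(31, 5)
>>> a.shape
(7, 31)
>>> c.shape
(7, 31)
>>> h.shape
(31,)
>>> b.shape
()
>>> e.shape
()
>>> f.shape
(7, 7)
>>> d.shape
(31,)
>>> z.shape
(5,)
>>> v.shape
()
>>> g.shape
(31, 7)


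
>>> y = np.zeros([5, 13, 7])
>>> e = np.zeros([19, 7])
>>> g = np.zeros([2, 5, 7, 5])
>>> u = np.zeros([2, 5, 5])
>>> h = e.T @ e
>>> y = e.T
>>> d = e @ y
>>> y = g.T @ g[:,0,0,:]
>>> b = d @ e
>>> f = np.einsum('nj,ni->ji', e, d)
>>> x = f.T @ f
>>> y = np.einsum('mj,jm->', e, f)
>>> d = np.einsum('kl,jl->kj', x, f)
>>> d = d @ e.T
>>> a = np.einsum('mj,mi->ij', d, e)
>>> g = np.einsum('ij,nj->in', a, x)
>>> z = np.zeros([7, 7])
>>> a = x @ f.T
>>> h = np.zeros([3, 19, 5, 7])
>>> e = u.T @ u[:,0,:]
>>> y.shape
()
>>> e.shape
(5, 5, 5)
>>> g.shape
(7, 19)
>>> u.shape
(2, 5, 5)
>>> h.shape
(3, 19, 5, 7)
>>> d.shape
(19, 19)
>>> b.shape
(19, 7)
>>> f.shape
(7, 19)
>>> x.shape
(19, 19)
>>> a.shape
(19, 7)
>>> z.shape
(7, 7)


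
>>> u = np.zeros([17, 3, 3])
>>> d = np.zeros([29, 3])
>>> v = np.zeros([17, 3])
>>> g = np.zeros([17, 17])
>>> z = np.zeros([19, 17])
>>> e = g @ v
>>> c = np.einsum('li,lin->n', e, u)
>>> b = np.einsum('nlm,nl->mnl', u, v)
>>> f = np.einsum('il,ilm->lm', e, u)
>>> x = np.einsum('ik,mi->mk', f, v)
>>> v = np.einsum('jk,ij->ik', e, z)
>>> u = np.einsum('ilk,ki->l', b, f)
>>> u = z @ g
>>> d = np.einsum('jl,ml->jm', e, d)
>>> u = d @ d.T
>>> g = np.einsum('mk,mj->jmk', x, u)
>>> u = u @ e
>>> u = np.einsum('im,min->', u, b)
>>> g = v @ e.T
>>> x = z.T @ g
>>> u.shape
()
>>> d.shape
(17, 29)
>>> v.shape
(19, 3)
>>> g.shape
(19, 17)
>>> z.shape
(19, 17)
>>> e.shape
(17, 3)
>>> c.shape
(3,)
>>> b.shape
(3, 17, 3)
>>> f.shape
(3, 3)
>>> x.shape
(17, 17)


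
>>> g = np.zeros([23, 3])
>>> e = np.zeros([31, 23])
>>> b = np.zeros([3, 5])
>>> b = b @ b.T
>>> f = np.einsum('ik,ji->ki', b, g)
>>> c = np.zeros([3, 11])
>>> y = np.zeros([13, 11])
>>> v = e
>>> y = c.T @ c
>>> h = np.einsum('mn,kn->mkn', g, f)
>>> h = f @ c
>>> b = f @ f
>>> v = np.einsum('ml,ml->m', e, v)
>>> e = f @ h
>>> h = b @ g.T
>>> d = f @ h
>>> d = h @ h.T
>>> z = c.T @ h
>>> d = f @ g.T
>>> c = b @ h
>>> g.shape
(23, 3)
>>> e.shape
(3, 11)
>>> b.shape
(3, 3)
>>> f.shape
(3, 3)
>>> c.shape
(3, 23)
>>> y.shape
(11, 11)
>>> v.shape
(31,)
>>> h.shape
(3, 23)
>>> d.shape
(3, 23)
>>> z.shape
(11, 23)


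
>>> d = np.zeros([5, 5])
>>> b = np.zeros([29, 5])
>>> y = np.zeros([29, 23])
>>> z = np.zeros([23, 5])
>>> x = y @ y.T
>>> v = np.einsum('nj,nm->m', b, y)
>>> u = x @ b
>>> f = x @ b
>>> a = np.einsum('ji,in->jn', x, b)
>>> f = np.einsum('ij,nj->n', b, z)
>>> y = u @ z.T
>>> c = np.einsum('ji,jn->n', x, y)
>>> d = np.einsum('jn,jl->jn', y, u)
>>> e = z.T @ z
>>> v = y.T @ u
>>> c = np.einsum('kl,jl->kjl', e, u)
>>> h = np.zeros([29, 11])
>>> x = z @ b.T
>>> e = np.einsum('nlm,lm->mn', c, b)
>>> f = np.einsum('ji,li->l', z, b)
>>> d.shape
(29, 23)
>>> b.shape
(29, 5)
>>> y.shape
(29, 23)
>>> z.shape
(23, 5)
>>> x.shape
(23, 29)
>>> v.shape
(23, 5)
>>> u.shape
(29, 5)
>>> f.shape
(29,)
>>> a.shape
(29, 5)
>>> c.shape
(5, 29, 5)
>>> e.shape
(5, 5)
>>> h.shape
(29, 11)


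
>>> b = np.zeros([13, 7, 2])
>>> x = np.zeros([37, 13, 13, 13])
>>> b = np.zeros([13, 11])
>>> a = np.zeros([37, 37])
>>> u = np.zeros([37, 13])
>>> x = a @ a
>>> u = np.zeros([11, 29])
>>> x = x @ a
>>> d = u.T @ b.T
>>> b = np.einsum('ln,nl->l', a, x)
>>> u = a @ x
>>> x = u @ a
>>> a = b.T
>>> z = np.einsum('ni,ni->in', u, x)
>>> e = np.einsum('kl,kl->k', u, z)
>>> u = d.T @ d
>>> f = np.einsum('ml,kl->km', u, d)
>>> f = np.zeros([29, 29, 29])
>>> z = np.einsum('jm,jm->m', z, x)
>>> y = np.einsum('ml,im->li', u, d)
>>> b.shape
(37,)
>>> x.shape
(37, 37)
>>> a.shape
(37,)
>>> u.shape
(13, 13)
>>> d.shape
(29, 13)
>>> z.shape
(37,)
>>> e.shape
(37,)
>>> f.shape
(29, 29, 29)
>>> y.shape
(13, 29)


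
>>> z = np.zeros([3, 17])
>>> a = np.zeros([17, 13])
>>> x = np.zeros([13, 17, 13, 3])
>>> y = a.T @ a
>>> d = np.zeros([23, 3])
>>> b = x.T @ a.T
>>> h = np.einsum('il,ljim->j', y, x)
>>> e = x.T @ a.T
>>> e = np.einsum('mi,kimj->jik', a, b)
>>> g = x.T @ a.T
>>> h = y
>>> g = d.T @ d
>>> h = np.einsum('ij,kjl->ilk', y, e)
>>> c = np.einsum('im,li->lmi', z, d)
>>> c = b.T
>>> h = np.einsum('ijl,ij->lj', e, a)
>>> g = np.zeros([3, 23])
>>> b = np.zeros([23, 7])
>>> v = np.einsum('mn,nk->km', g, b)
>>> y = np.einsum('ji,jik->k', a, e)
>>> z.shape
(3, 17)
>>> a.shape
(17, 13)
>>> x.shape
(13, 17, 13, 3)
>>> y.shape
(3,)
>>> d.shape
(23, 3)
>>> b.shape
(23, 7)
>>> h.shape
(3, 13)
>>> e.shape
(17, 13, 3)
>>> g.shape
(3, 23)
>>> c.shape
(17, 17, 13, 3)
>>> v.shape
(7, 3)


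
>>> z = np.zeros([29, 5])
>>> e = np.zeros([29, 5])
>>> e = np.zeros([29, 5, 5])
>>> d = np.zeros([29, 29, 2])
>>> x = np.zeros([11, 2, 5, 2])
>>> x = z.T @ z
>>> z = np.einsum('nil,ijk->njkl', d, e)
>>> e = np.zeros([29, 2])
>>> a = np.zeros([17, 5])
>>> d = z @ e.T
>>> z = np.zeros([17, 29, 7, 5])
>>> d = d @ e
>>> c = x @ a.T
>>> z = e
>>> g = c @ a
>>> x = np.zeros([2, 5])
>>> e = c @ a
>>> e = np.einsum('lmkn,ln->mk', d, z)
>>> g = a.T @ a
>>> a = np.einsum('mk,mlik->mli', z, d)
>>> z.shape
(29, 2)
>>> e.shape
(5, 5)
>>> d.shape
(29, 5, 5, 2)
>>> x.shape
(2, 5)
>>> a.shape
(29, 5, 5)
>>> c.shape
(5, 17)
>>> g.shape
(5, 5)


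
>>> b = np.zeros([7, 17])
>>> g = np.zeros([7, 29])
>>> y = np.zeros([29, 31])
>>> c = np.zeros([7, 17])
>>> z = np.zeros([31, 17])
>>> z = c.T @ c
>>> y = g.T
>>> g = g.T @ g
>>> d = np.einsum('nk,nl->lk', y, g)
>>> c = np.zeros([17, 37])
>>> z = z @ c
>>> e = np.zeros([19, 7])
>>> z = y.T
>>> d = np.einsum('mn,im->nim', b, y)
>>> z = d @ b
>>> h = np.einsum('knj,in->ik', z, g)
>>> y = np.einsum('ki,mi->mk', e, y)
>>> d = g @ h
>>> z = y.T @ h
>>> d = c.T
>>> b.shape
(7, 17)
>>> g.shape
(29, 29)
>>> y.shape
(29, 19)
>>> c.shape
(17, 37)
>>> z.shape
(19, 17)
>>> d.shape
(37, 17)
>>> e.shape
(19, 7)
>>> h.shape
(29, 17)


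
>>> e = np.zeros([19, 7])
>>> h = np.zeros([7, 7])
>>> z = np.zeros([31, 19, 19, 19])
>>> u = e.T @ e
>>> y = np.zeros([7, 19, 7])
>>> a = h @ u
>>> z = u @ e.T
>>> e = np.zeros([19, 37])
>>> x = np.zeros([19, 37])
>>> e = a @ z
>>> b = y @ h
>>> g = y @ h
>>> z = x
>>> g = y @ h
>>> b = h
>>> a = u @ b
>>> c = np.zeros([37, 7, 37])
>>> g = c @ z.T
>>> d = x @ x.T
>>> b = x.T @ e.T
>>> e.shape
(7, 19)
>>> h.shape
(7, 7)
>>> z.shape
(19, 37)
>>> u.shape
(7, 7)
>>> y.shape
(7, 19, 7)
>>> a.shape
(7, 7)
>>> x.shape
(19, 37)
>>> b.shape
(37, 7)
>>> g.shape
(37, 7, 19)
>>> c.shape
(37, 7, 37)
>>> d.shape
(19, 19)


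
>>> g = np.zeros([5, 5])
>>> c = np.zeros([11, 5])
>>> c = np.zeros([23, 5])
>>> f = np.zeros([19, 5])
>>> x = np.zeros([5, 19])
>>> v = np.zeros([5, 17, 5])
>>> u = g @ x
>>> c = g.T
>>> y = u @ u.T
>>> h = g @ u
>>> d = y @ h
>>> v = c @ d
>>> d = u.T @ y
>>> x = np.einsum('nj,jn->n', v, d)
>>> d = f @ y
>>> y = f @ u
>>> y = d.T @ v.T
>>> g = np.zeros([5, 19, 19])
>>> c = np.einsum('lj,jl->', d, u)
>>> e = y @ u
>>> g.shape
(5, 19, 19)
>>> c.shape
()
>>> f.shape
(19, 5)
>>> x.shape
(5,)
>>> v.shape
(5, 19)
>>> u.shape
(5, 19)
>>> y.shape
(5, 5)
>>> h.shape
(5, 19)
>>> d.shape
(19, 5)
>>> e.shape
(5, 19)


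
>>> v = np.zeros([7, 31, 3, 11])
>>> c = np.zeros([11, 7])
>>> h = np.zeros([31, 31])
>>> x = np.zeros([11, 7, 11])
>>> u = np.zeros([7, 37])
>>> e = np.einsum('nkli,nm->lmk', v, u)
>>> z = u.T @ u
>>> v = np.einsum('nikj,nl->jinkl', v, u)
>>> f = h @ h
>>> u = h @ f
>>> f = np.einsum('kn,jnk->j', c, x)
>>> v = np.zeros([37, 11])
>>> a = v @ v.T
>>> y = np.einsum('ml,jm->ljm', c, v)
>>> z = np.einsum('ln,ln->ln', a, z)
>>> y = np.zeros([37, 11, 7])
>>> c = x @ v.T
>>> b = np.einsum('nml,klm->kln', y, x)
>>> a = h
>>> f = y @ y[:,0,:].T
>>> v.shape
(37, 11)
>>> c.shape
(11, 7, 37)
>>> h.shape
(31, 31)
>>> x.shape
(11, 7, 11)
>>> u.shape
(31, 31)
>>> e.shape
(3, 37, 31)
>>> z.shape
(37, 37)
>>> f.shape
(37, 11, 37)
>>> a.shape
(31, 31)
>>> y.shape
(37, 11, 7)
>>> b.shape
(11, 7, 37)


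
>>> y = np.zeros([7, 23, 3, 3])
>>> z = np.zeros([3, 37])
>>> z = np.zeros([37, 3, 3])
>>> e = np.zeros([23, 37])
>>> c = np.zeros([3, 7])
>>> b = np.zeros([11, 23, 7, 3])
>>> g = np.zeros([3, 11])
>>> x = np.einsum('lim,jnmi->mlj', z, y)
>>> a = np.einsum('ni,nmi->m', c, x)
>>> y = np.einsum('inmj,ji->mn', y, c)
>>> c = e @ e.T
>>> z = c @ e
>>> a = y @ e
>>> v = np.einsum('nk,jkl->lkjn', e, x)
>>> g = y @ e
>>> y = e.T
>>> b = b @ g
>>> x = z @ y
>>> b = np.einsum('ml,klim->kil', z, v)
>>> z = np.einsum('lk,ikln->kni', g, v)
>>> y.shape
(37, 23)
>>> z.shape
(37, 23, 7)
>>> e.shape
(23, 37)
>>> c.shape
(23, 23)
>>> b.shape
(7, 3, 37)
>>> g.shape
(3, 37)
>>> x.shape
(23, 23)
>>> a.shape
(3, 37)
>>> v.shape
(7, 37, 3, 23)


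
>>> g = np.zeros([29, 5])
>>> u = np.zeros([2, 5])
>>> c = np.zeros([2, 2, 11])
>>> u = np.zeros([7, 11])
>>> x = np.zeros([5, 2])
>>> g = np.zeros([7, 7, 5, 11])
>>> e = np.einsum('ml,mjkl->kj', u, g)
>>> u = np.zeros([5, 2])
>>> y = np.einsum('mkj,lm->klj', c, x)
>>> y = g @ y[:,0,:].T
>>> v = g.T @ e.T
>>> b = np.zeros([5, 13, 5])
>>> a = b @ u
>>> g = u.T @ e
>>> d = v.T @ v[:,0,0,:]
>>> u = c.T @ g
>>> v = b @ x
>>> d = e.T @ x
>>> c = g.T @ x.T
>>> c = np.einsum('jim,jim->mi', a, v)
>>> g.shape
(2, 7)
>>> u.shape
(11, 2, 7)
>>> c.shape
(2, 13)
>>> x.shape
(5, 2)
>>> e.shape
(5, 7)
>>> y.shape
(7, 7, 5, 2)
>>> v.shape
(5, 13, 2)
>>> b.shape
(5, 13, 5)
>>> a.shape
(5, 13, 2)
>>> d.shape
(7, 2)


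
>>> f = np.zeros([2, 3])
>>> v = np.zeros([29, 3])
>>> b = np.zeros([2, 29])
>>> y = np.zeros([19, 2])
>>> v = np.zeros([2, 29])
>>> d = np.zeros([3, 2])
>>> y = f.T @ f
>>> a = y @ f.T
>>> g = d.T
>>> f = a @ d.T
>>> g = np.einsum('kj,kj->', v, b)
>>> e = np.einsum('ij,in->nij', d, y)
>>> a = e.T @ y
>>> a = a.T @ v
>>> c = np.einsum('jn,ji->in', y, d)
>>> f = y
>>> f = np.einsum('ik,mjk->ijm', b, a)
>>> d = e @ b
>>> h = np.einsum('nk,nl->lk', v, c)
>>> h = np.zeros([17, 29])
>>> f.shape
(2, 3, 3)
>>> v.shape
(2, 29)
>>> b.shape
(2, 29)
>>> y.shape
(3, 3)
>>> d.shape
(3, 3, 29)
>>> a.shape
(3, 3, 29)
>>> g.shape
()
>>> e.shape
(3, 3, 2)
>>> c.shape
(2, 3)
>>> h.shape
(17, 29)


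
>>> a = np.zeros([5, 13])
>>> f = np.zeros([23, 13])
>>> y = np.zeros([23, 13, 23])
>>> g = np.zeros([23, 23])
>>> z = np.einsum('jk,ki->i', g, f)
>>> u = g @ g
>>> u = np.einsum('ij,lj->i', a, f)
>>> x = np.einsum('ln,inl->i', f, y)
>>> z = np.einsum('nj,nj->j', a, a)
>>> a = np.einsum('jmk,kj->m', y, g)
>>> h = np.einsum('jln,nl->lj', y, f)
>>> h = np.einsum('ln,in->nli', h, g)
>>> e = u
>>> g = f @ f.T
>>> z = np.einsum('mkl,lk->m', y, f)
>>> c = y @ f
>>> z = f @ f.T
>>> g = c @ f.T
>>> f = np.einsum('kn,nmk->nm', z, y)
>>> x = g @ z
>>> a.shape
(13,)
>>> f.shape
(23, 13)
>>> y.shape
(23, 13, 23)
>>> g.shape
(23, 13, 23)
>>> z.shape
(23, 23)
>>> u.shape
(5,)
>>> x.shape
(23, 13, 23)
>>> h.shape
(23, 13, 23)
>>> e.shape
(5,)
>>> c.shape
(23, 13, 13)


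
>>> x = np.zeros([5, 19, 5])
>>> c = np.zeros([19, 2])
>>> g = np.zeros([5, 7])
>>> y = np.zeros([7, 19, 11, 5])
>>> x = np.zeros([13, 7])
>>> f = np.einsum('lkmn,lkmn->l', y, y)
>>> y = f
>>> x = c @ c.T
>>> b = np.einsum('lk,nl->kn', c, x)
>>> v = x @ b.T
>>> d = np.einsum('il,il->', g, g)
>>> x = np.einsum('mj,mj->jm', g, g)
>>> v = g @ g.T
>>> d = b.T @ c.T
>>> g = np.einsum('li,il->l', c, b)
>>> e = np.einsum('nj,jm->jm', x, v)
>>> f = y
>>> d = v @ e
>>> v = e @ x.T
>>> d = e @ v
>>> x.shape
(7, 5)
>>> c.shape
(19, 2)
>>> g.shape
(19,)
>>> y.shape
(7,)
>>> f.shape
(7,)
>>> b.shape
(2, 19)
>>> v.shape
(5, 7)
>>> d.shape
(5, 7)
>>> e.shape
(5, 5)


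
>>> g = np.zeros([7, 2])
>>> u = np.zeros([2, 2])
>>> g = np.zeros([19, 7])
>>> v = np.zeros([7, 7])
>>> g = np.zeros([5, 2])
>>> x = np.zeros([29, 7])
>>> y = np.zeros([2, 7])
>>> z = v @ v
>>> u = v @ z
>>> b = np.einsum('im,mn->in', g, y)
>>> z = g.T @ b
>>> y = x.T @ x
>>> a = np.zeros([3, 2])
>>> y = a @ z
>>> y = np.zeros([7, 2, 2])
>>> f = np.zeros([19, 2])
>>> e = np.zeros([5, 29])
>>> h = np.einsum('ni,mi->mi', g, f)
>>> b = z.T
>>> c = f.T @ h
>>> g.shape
(5, 2)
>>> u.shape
(7, 7)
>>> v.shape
(7, 7)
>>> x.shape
(29, 7)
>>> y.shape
(7, 2, 2)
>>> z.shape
(2, 7)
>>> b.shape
(7, 2)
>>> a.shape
(3, 2)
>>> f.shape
(19, 2)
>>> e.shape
(5, 29)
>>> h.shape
(19, 2)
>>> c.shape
(2, 2)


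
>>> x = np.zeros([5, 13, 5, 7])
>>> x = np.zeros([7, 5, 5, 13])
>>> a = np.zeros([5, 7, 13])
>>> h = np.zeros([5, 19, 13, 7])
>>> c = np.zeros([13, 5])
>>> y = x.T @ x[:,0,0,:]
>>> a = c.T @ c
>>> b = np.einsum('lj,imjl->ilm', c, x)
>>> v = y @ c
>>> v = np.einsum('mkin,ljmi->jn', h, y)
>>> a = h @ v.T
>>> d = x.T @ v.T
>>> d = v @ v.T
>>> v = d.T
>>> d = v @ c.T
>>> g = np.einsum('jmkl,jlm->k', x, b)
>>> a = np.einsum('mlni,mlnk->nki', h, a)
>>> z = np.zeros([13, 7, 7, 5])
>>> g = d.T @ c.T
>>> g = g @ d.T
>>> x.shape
(7, 5, 5, 13)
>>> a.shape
(13, 5, 7)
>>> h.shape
(5, 19, 13, 7)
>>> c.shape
(13, 5)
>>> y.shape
(13, 5, 5, 13)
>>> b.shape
(7, 13, 5)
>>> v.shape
(5, 5)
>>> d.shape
(5, 13)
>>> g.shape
(13, 5)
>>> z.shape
(13, 7, 7, 5)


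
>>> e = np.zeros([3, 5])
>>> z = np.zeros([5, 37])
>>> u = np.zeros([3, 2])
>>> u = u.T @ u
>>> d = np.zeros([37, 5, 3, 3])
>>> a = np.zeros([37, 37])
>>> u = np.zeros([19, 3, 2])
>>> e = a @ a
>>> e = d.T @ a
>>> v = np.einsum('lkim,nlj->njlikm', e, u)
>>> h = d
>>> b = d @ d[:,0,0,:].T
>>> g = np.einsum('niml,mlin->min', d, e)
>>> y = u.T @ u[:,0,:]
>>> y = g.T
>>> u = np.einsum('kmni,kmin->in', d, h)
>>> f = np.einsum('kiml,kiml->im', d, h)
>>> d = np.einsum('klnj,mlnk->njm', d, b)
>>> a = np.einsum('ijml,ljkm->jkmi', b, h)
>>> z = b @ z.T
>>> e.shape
(3, 3, 5, 37)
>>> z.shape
(37, 5, 3, 5)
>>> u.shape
(3, 3)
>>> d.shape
(3, 3, 37)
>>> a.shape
(5, 3, 3, 37)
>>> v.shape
(19, 2, 3, 5, 3, 37)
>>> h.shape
(37, 5, 3, 3)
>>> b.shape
(37, 5, 3, 37)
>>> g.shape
(3, 5, 37)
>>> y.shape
(37, 5, 3)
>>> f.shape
(5, 3)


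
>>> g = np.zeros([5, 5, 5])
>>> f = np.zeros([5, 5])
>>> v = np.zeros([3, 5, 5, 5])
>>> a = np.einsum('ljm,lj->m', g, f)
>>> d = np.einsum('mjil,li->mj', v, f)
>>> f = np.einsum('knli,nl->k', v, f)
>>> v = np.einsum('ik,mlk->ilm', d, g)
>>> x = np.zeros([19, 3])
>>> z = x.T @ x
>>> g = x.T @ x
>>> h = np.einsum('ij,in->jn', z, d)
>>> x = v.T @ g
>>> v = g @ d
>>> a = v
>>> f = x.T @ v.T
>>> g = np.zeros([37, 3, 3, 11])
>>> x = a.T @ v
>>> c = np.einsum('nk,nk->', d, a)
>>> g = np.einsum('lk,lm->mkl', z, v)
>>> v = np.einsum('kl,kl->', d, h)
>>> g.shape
(5, 3, 3)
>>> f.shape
(3, 5, 3)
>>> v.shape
()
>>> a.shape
(3, 5)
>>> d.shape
(3, 5)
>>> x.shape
(5, 5)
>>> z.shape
(3, 3)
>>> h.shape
(3, 5)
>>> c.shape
()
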